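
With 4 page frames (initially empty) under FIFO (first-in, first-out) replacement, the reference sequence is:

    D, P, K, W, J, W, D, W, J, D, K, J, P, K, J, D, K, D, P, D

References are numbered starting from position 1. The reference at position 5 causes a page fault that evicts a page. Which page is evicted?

D

pos 1: D → fault, frames {D}
pos 2: P → fault, frames {D,P}
pos 3: K → fault, frames {D,P,K}
pos 4: W → fault, frames {D,P,K,W}
pos 5: J → fault, evict D, frames {P,K,W,J}
At position 5, page D is evicted.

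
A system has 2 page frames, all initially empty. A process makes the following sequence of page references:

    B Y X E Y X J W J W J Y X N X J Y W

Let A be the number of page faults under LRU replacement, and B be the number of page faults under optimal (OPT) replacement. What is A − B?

Under LRU: F F F F F F F F . . . F F F . F F F → 14 faults.
Under OPT: F F F F . F F F . . . F F F . F F F → 13 faults.
A − B = 14 − 13 = 1.

1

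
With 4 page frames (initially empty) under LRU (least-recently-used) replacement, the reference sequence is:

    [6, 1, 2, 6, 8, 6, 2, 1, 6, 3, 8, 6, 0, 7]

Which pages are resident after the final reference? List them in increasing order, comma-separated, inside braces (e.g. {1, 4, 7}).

6: miss, frames (6)
1: miss, frames (6 1)
2: miss, frames (6 1 2)
6: hit
8: miss, frames (1 2 6 8)
6: hit
2: hit
1: hit
6: hit
3: miss, evict 8, frames (2 1 6 3)
8: miss, evict 2, frames (1 6 3 8)
6: hit
0: miss, evict 1, frames (3 8 6 0)
7: miss, evict 3, frames (8 6 0 7)

{0, 6, 7, 8}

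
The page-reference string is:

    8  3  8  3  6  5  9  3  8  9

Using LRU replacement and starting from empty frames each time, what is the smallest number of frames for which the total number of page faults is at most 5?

f=1: 10 faults
f=2: 8 faults
f=3: 7 faults
f=4: 6 faults
f=5: 5 faults
Smallest f with faults ≤ 5 is 5.

5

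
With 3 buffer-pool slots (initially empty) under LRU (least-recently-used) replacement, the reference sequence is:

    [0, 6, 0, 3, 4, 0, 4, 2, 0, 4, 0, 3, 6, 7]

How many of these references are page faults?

8

0: fault, frames (0)
6: fault, frames (0 6)
0: hit
3: fault, frames (6 0 3)
4: fault, evict 6, frames (0 3 4)
0: hit
4: hit
2: fault, evict 3, frames (0 4 2)
0: hit
4: hit
0: hit
3: fault, evict 2, frames (4 0 3)
6: fault, evict 4, frames (0 3 6)
7: fault, evict 0, frames (3 6 7)
Page faults: 8.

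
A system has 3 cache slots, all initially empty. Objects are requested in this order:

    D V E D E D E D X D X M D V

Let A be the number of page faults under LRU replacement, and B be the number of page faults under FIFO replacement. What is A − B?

-1

Under LRU: F F F . . . . . F . . F . F → 6 faults.
Under FIFO: F F F . . . . . F F . F . F → 7 faults.
A − B = 6 − 7 = -1.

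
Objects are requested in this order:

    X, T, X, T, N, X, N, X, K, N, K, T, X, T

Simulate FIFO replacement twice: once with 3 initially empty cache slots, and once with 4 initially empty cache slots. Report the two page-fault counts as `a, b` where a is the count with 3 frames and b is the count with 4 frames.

6, 4

3 frames: F F . . F . . . F . . . F F → 6 faults.
4 frames: F F . . F . . . F . . . . . → 4 faults.
4 < 6: adding a frame reduced faults, as is typical.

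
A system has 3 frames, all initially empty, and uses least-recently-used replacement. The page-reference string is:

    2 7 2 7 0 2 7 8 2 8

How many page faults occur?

2 → miss, frames (2)
7 → miss, frames (2 7)
2 → hit
7 → hit
0 → miss, frames (2 7 0)
2 → hit
7 → hit
8 → miss, evict 0, frames (2 7 8)
2 → hit
8 → hit
Page faults: 4.

4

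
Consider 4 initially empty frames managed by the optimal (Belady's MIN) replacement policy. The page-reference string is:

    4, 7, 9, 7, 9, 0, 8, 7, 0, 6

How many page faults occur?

6

4: miss, frames {4}
7: miss, frames {4,7}
9: miss, frames {4,7,9}
7: hit
9: hit
0: miss, frames {4,7,9,0}
8: miss, evict 9, frames {4,7,0,8}
7: hit
0: hit
6: miss, evict 8, frames {4,7,0,6}
Page faults: 6.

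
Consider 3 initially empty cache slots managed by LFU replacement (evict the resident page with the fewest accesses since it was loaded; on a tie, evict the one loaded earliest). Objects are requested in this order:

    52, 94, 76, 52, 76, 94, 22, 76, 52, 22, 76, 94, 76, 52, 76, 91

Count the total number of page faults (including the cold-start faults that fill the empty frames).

52 -> miss, frames (52)
94 -> miss, frames (52 94)
76 -> miss, frames (52 94 76)
52 -> hit
76 -> hit
94 -> hit
22 -> miss, evict 52, frames (94 76 22)
76 -> hit
52 -> miss, evict 22, frames (94 76 52)
22 -> miss, evict 52, frames (94 76 22)
76 -> hit
94 -> hit
76 -> hit
52 -> miss, evict 22, frames (94 76 52)
76 -> hit
91 -> miss, evict 52, frames (94 76 91)
Page faults: 8.

8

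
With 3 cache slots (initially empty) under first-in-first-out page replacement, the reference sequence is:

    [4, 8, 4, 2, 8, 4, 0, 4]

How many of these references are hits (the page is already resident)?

3

4 -> miss, frames {4}
8 -> miss, frames {4,8}
4 -> hit
2 -> miss, frames {4,8,2}
8 -> hit
4 -> hit
0 -> miss, evict 4, frames {8,2,0}
4 -> miss, evict 8, frames {2,0,4}
Hits: 3.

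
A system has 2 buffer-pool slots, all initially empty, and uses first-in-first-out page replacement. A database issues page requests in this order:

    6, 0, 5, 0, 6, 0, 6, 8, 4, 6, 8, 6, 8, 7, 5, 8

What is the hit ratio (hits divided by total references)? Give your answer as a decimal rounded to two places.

0.25

6 -> miss, frames (6)
0 -> miss, frames (6 0)
5 -> miss, evict 6, frames (0 5)
0 -> hit
6 -> miss, evict 0, frames (5 6)
0 -> miss, evict 5, frames (6 0)
6 -> hit
8 -> miss, evict 6, frames (0 8)
4 -> miss, evict 0, frames (8 4)
6 -> miss, evict 8, frames (4 6)
8 -> miss, evict 4, frames (6 8)
6 -> hit
8 -> hit
7 -> miss, evict 6, frames (8 7)
5 -> miss, evict 8, frames (7 5)
8 -> miss, evict 7, frames (5 8)
Hits: 4 of 16 references → 4/16 = 0.2500.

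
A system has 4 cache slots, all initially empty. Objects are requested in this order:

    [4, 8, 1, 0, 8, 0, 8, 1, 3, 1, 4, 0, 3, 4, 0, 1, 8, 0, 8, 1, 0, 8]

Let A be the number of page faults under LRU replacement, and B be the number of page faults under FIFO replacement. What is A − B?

Under LRU: F F F F . . . . F . F F . . . . F . . . . . → 8 faults.
Under FIFO: F F F F . . . . F . F . . . . . F . . F F . → 9 faults.
A − B = 8 − 9 = -1.

-1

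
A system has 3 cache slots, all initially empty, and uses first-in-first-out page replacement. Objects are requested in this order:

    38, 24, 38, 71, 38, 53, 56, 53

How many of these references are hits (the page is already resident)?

38: fault, frames (38)
24: fault, frames (38 24)
38: hit
71: fault, frames (38 24 71)
38: hit
53: fault, evict 38, frames (24 71 53)
56: fault, evict 24, frames (71 53 56)
53: hit
Hits: 3.

3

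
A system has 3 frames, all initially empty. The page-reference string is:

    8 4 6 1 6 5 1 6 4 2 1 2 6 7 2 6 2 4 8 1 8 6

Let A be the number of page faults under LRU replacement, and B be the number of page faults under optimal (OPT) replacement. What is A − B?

Under LRU: F F F F . F . . F F F . F F . . . F F F . F → 14 faults.
Under OPT: F F F F . F . . F F . . . F . . . F F F . . → 11 faults.
A − B = 14 − 11 = 3.

3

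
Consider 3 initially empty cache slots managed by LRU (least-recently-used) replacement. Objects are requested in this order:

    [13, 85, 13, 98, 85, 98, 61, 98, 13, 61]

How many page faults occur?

13 -> miss, frames {13}
85 -> miss, frames {13,85}
13 -> hit
98 -> miss, frames {85,13,98}
85 -> hit
98 -> hit
61 -> miss, evict 13, frames {85,98,61}
98 -> hit
13 -> miss, evict 85, frames {61,98,13}
61 -> hit
Page faults: 5.

5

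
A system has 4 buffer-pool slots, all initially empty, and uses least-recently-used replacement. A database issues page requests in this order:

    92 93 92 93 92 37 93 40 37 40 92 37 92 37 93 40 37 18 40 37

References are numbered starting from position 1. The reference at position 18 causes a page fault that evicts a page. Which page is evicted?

92

pos 1: 92: fault, frames {92}
pos 2: 93: fault, frames {92,93}
pos 3: 92: hit
pos 4: 93: hit
pos 5: 92: hit
pos 6: 37: fault, frames {93,92,37}
pos 7: 93: hit
pos 8: 40: fault, frames {92,37,93,40}
pos 9: 37: hit
pos 10: 40: hit
pos 11: 92: hit
pos 12: 37: hit
pos 13: 92: hit
pos 14: 37: hit
pos 15: 93: hit
pos 16: 40: hit
pos 17: 37: hit
pos 18: 18: fault, evict 92, frames {93,40,37,18}
At position 18, page 92 is evicted.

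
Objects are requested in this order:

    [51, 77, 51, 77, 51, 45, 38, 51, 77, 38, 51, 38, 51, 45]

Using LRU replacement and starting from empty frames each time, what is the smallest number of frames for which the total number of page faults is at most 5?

f=1: 14 faults
f=2: 9 faults
f=3: 6 faults
f=4: 4 faults
Smallest f with faults ≤ 5 is 4.

4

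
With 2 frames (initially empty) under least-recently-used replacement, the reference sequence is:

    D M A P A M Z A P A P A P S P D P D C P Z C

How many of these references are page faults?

D -> fault, frames [D]
M -> fault, frames [D, M]
A -> fault, evict D, frames [M, A]
P -> fault, evict M, frames [A, P]
A -> hit
M -> fault, evict P, frames [A, M]
Z -> fault, evict A, frames [M, Z]
A -> fault, evict M, frames [Z, A]
P -> fault, evict Z, frames [A, P]
A -> hit
P -> hit
A -> hit
P -> hit
S -> fault, evict A, frames [P, S]
P -> hit
D -> fault, evict S, frames [P, D]
P -> hit
D -> hit
C -> fault, evict P, frames [D, C]
P -> fault, evict D, frames [C, P]
Z -> fault, evict C, frames [P, Z]
C -> fault, evict P, frames [Z, C]
Page faults: 14.

14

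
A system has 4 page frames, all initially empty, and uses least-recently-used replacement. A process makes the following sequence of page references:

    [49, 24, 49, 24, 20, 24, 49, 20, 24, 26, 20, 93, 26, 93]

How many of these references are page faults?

49 -> fault, frames {49}
24 -> fault, frames {49,24}
49 -> hit
24 -> hit
20 -> fault, frames {49,24,20}
24 -> hit
49 -> hit
20 -> hit
24 -> hit
26 -> fault, frames {49,20,24,26}
20 -> hit
93 -> fault, evict 49, frames {24,26,20,93}
26 -> hit
93 -> hit
Page faults: 5.

5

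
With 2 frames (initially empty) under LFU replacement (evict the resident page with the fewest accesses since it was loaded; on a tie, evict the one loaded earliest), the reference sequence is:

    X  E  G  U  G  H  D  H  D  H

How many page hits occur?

1

X: miss, frames [X]
E: miss, frames [X, E]
G: miss, evict X, frames [E, G]
U: miss, evict E, frames [G, U]
G: hit
H: miss, evict U, frames [G, H]
D: miss, evict H, frames [G, D]
H: miss, evict D, frames [G, H]
D: miss, evict H, frames [G, D]
H: miss, evict D, frames [G, H]
Hits: 1.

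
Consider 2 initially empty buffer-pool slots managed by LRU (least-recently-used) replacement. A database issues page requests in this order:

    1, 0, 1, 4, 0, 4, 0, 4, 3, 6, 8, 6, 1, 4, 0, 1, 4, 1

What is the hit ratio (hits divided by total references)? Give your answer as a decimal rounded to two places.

0.33

1 -> fault, frames [1]
0 -> fault, frames [1, 0]
1 -> hit
4 -> fault, evict 0, frames [1, 4]
0 -> fault, evict 1, frames [4, 0]
4 -> hit
0 -> hit
4 -> hit
3 -> fault, evict 0, frames [4, 3]
6 -> fault, evict 4, frames [3, 6]
8 -> fault, evict 3, frames [6, 8]
6 -> hit
1 -> fault, evict 8, frames [6, 1]
4 -> fault, evict 6, frames [1, 4]
0 -> fault, evict 1, frames [4, 0]
1 -> fault, evict 4, frames [0, 1]
4 -> fault, evict 0, frames [1, 4]
1 -> hit
Hits: 6 of 18 references → 6/18 = 0.3333.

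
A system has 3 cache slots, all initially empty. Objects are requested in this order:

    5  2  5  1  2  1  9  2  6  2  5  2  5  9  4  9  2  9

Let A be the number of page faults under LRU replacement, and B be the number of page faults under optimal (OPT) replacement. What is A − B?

2

Under LRU: F F . F . . F . F . F . . F F . F . → 9 faults.
Under OPT: F F . F . . F . F . . . . F F . . . → 7 faults.
A − B = 9 − 7 = 2.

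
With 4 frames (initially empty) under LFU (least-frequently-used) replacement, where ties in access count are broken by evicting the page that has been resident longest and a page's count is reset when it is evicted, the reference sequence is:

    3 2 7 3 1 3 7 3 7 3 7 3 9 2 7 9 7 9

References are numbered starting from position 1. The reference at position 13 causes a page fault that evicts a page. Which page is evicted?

pos 1: 3: fault, frames (3)
pos 2: 2: fault, frames (3 2)
pos 3: 7: fault, frames (3 2 7)
pos 4: 3: hit
pos 5: 1: fault, frames (3 2 7 1)
pos 6: 3: hit
pos 7: 7: hit
pos 8: 3: hit
pos 9: 7: hit
pos 10: 3: hit
pos 11: 7: hit
pos 12: 3: hit
pos 13: 9: fault, evict 2, frames (3 7 1 9)
At position 13, page 2 is evicted.

2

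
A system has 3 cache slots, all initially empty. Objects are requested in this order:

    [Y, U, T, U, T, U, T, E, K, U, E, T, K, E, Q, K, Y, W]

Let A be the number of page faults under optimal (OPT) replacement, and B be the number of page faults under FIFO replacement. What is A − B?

-3

Under OPT: F F F . . . . F F . . F . . F . F F → 9 faults.
Under FIFO: F F F . . . . F F F . F . F F F F F → 12 faults.
A − B = 9 − 12 = -3.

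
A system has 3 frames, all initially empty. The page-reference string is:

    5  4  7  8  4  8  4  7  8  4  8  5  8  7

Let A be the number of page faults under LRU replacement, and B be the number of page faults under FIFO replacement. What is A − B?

1

Under LRU: F F F F . . . . . . . F . F → 6 faults.
Under FIFO: F F F F . . . . . . . F . . → 5 faults.
A − B = 6 − 5 = 1.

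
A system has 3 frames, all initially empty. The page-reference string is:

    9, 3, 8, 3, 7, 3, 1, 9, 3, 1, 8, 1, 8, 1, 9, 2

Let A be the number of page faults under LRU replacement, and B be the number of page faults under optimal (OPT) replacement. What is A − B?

2

Under LRU: F F F . F . F F . . F . . . F F → 9 faults.
Under OPT: F F F . F . F . . . F . . . . F → 7 faults.
A − B = 9 − 7 = 2.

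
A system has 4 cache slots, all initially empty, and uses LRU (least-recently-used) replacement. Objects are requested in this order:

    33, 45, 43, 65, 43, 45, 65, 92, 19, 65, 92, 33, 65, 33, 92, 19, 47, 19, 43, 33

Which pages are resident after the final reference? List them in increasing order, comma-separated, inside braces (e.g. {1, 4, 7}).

33 -> fault, frames {33}
45 -> fault, frames {33,45}
43 -> fault, frames {33,45,43}
65 -> fault, frames {33,45,43,65}
43 -> hit
45 -> hit
65 -> hit
92 -> fault, evict 33, frames {43,45,65,92}
19 -> fault, evict 43, frames {45,65,92,19}
65 -> hit
92 -> hit
33 -> fault, evict 45, frames {19,65,92,33}
65 -> hit
33 -> hit
92 -> hit
19 -> hit
47 -> fault, evict 65, frames {33,92,19,47}
19 -> hit
43 -> fault, evict 33, frames {92,47,19,43}
33 -> fault, evict 92, frames {47,19,43,33}

{19, 33, 43, 47}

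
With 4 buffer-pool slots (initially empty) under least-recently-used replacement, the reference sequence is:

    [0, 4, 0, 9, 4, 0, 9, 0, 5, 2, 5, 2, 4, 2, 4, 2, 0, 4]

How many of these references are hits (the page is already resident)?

12

0 → fault, frames (0)
4 → fault, frames (0 4)
0 → hit
9 → fault, frames (4 0 9)
4 → hit
0 → hit
9 → hit
0 → hit
5 → fault, frames (4 9 0 5)
2 → fault, evict 4, frames (9 0 5 2)
5 → hit
2 → hit
4 → fault, evict 9, frames (0 5 2 4)
2 → hit
4 → hit
2 → hit
0 → hit
4 → hit
Hits: 12.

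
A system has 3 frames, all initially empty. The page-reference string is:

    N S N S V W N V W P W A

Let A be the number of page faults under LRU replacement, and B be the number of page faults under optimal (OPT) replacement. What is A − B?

Under LRU: F F . . F F F . . F . F → 7 faults.
Under OPT: F F . . F F . . . F . F → 6 faults.
A − B = 7 − 6 = 1.

1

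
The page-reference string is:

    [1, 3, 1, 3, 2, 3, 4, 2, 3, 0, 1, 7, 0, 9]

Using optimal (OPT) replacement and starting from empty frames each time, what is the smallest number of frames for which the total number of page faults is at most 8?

3

f=1: 14 faults
f=2: 9 faults
f=3: 8 faults
f=4: 7 faults
f=5: 7 faults
f=6: 7 faults
f=7: 7 faults
Smallest f with faults ≤ 8 is 3.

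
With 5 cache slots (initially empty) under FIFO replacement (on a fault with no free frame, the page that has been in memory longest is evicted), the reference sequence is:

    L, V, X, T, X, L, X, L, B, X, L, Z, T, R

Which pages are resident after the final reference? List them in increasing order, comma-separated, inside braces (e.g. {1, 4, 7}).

L -> fault, frames (L)
V -> fault, frames (L V)
X -> fault, frames (L V X)
T -> fault, frames (L V X T)
X -> hit
L -> hit
X -> hit
L -> hit
B -> fault, frames (L V X T B)
X -> hit
L -> hit
Z -> fault, evict L, frames (V X T B Z)
T -> hit
R -> fault, evict V, frames (X T B Z R)

{B, R, T, X, Z}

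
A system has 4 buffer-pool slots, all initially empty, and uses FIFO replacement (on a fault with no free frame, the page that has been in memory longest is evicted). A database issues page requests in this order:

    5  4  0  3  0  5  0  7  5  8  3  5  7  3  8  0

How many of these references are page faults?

8

5 -> miss, frames (5)
4 -> miss, frames (5 4)
0 -> miss, frames (5 4 0)
3 -> miss, frames (5 4 0 3)
0 -> hit
5 -> hit
0 -> hit
7 -> miss, evict 5, frames (4 0 3 7)
5 -> miss, evict 4, frames (0 3 7 5)
8 -> miss, evict 0, frames (3 7 5 8)
3 -> hit
5 -> hit
7 -> hit
3 -> hit
8 -> hit
0 -> miss, evict 3, frames (7 5 8 0)
Page faults: 8.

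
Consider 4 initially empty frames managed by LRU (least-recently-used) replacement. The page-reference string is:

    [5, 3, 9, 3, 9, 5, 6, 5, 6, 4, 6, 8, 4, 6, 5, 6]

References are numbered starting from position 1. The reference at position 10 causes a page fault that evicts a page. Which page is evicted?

pos 1: 5 → miss, frames {5}
pos 2: 3 → miss, frames {5,3}
pos 3: 9 → miss, frames {5,3,9}
pos 4: 3 → hit
pos 5: 9 → hit
pos 6: 5 → hit
pos 7: 6 → miss, frames {3,9,5,6}
pos 8: 5 → hit
pos 9: 6 → hit
pos 10: 4 → miss, evict 3, frames {9,5,6,4}
At position 10, page 3 is evicted.

3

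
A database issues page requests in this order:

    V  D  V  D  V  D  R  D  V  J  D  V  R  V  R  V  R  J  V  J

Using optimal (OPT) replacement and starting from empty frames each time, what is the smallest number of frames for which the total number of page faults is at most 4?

f=1: 20 faults
f=2: 8 faults
f=3: 5 faults
f=4: 4 faults
Smallest f with faults ≤ 4 is 4.

4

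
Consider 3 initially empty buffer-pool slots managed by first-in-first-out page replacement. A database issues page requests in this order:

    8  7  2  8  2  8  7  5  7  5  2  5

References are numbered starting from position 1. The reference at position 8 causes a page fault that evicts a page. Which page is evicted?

pos 1: 8 → fault, frames (8)
pos 2: 7 → fault, frames (8 7)
pos 3: 2 → fault, frames (8 7 2)
pos 4: 8 → hit
pos 5: 2 → hit
pos 6: 8 → hit
pos 7: 7 → hit
pos 8: 5 → fault, evict 8, frames (7 2 5)
At position 8, page 8 is evicted.

8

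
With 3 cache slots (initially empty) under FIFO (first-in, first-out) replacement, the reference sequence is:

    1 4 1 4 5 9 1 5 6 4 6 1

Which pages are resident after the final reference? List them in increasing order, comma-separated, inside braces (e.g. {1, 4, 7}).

1 -> fault, frames {1}
4 -> fault, frames {1,4}
1 -> hit
4 -> hit
5 -> fault, frames {1,4,5}
9 -> fault, evict 1, frames {4,5,9}
1 -> fault, evict 4, frames {5,9,1}
5 -> hit
6 -> fault, evict 5, frames {9,1,6}
4 -> fault, evict 9, frames {1,6,4}
6 -> hit
1 -> hit

{1, 4, 6}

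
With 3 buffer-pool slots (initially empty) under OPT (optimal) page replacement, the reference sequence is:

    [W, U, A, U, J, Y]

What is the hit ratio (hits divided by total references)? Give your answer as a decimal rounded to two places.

0.17

W: miss, frames {W}
U: miss, frames {W,U}
A: miss, frames {W,U,A}
U: hit
J: miss, evict A, frames {W,U,J}
Y: miss, evict J, frames {W,U,Y}
Hits: 1 of 6 references → 1/6 = 0.1667.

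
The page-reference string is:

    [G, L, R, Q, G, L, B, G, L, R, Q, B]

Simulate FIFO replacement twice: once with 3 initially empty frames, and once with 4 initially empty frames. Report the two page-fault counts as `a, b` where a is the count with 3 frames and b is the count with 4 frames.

3 frames: F F F F F F F . . F F . → 9 faults.
4 frames: F F F F . . F F F F F F → 10 faults.
10 > 9: adding a frame increased faults — Belady's anomaly.

9, 10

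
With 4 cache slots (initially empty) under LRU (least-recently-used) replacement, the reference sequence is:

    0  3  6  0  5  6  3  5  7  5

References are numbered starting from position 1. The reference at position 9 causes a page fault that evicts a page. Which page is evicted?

0

pos 1: 0 → fault, frames {0}
pos 2: 3 → fault, frames {0,3}
pos 3: 6 → fault, frames {0,3,6}
pos 4: 0 → hit
pos 5: 5 → fault, frames {3,6,0,5}
pos 6: 6 → hit
pos 7: 3 → hit
pos 8: 5 → hit
pos 9: 7 → fault, evict 0, frames {6,3,5,7}
At position 9, page 0 is evicted.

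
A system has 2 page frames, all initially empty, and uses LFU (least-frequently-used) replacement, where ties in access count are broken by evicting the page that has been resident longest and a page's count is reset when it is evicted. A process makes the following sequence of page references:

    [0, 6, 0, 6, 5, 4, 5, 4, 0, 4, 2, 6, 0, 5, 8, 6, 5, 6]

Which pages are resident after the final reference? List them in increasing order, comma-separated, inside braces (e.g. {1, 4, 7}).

0 -> fault, frames (0)
6 -> fault, frames (0 6)
0 -> hit
6 -> hit
5 -> fault, evict 0, frames (6 5)
4 -> fault, evict 5, frames (6 4)
5 -> fault, evict 4, frames (6 5)
4 -> fault, evict 5, frames (6 4)
0 -> fault, evict 4, frames (6 0)
4 -> fault, evict 0, frames (6 4)
2 -> fault, evict 4, frames (6 2)
6 -> hit
0 -> fault, evict 2, frames (6 0)
5 -> fault, evict 0, frames (6 5)
8 -> fault, evict 5, frames (6 8)
6 -> hit
5 -> fault, evict 8, frames (6 5)
6 -> hit

{5, 6}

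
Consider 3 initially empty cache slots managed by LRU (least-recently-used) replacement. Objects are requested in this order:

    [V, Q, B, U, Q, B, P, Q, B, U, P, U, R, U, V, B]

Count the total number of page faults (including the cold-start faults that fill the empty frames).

V: miss, frames (V)
Q: miss, frames (V Q)
B: miss, frames (V Q B)
U: miss, evict V, frames (Q B U)
Q: hit
B: hit
P: miss, evict U, frames (Q B P)
Q: hit
B: hit
U: miss, evict P, frames (Q B U)
P: miss, evict Q, frames (B U P)
U: hit
R: miss, evict B, frames (P U R)
U: hit
V: miss, evict P, frames (R U V)
B: miss, evict R, frames (U V B)
Page faults: 10.

10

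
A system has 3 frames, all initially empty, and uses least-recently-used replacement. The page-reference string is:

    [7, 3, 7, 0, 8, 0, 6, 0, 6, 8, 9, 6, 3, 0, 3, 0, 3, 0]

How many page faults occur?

8

7: miss, frames [7]
3: miss, frames [7, 3]
7: hit
0: miss, frames [3, 7, 0]
8: miss, evict 3, frames [7, 0, 8]
0: hit
6: miss, evict 7, frames [8, 0, 6]
0: hit
6: hit
8: hit
9: miss, evict 0, frames [6, 8, 9]
6: hit
3: miss, evict 8, frames [9, 6, 3]
0: miss, evict 9, frames [6, 3, 0]
3: hit
0: hit
3: hit
0: hit
Page faults: 8.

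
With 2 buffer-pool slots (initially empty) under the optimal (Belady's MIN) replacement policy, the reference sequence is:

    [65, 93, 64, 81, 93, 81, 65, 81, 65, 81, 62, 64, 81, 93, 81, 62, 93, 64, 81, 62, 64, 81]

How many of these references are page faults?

65 -> fault, frames (65)
93 -> fault, frames (65 93)
64 -> fault, evict 65, frames (93 64)
81 -> fault, evict 64, frames (93 81)
93 -> hit
81 -> hit
65 -> fault, evict 93, frames (81 65)
81 -> hit
65 -> hit
81 -> hit
62 -> fault, evict 65, frames (81 62)
64 -> fault, evict 62, frames (81 64)
81 -> hit
93 -> fault, evict 64, frames (81 93)
81 -> hit
62 -> fault, evict 81, frames (93 62)
93 -> hit
64 -> fault, evict 93, frames (62 64)
81 -> fault, evict 64, frames (62 81)
62 -> hit
64 -> fault, evict 62, frames (81 64)
81 -> hit
Page faults: 12.

12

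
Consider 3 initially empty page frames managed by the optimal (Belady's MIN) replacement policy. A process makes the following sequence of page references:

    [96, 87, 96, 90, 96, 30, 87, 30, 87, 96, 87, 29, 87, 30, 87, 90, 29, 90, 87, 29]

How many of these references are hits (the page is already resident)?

14

96: miss, frames {96}
87: miss, frames {96,87}
96: hit
90: miss, frames {96,87,90}
96: hit
30: miss, evict 90, frames {96,87,30}
87: hit
30: hit
87: hit
96: hit
87: hit
29: miss, evict 96, frames {87,30,29}
87: hit
30: hit
87: hit
90: miss, evict 30, frames {87,29,90}
29: hit
90: hit
87: hit
29: hit
Hits: 14.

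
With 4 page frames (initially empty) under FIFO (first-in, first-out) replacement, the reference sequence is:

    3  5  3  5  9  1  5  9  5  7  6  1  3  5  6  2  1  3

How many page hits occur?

8

3: miss, frames [3]
5: miss, frames [3, 5]
3: hit
5: hit
9: miss, frames [3, 5, 9]
1: miss, frames [3, 5, 9, 1]
5: hit
9: hit
5: hit
7: miss, evict 3, frames [5, 9, 1, 7]
6: miss, evict 5, frames [9, 1, 7, 6]
1: hit
3: miss, evict 9, frames [1, 7, 6, 3]
5: miss, evict 1, frames [7, 6, 3, 5]
6: hit
2: miss, evict 7, frames [6, 3, 5, 2]
1: miss, evict 6, frames [3, 5, 2, 1]
3: hit
Hits: 8.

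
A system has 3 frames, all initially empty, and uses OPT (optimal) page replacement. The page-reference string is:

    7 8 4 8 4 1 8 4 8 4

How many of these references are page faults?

7 → fault, frames {7}
8 → fault, frames {7,8}
4 → fault, frames {7,8,4}
8 → hit
4 → hit
1 → fault, evict 7, frames {8,4,1}
8 → hit
4 → hit
8 → hit
4 → hit
Page faults: 4.

4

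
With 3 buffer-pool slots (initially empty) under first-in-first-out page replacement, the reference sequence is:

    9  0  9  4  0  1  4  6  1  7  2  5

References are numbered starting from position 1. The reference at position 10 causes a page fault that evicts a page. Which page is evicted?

pos 1: 9: miss, frames [9]
pos 2: 0: miss, frames [9, 0]
pos 3: 9: hit
pos 4: 4: miss, frames [9, 0, 4]
pos 5: 0: hit
pos 6: 1: miss, evict 9, frames [0, 4, 1]
pos 7: 4: hit
pos 8: 6: miss, evict 0, frames [4, 1, 6]
pos 9: 1: hit
pos 10: 7: miss, evict 4, frames [1, 6, 7]
At position 10, page 4 is evicted.

4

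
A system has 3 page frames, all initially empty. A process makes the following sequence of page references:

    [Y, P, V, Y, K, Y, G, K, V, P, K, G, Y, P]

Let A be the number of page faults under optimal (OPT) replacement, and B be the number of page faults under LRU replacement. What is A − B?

-3

Under OPT: F F F . F . F . . F . . F . → 7 faults.
Under LRU: F F F . F . F . F F . F F F → 10 faults.
A − B = 7 − 10 = -3.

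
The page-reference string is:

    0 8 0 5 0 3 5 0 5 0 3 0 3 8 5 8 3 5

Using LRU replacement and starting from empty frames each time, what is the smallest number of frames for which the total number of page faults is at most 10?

3

f=1: 18 faults
f=2: 11 faults
f=3: 6 faults
f=4: 4 faults
Smallest f with faults ≤ 10 is 3.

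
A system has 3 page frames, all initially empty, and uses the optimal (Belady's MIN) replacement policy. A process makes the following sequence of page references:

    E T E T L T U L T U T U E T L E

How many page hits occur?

E → miss, frames [E]
T → miss, frames [E, T]
E → hit
T → hit
L → miss, frames [E, T, L]
T → hit
U → miss, evict E, frames [T, L, U]
L → hit
T → hit
U → hit
T → hit
U → hit
E → miss, evict U, frames [T, L, E]
T → hit
L → hit
E → hit
Hits: 11.

11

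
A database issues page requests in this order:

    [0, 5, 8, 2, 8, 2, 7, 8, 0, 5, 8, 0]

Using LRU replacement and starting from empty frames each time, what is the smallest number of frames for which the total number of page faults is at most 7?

f=1: 12 faults
f=2: 10 faults
f=3: 7 faults
f=4: 7 faults
f=5: 5 faults
Smallest f with faults ≤ 7 is 3.

3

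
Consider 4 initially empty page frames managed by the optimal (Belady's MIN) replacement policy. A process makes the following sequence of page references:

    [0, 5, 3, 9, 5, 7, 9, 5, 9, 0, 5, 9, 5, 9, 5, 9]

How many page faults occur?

0 -> miss, frames (0)
5 -> miss, frames (0 5)
3 -> miss, frames (0 5 3)
9 -> miss, frames (0 5 3 9)
5 -> hit
7 -> miss, evict 3, frames (0 5 9 7)
9 -> hit
5 -> hit
9 -> hit
0 -> hit
5 -> hit
9 -> hit
5 -> hit
9 -> hit
5 -> hit
9 -> hit
Page faults: 5.

5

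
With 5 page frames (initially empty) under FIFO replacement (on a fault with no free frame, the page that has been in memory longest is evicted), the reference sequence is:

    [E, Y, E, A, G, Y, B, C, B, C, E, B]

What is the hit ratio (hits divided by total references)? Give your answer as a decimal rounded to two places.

0.42

E: miss, frames (E)
Y: miss, frames (E Y)
E: hit
A: miss, frames (E Y A)
G: miss, frames (E Y A G)
Y: hit
B: miss, frames (E Y A G B)
C: miss, evict E, frames (Y A G B C)
B: hit
C: hit
E: miss, evict Y, frames (A G B C E)
B: hit
Hits: 5 of 12 references → 5/12 = 0.4167.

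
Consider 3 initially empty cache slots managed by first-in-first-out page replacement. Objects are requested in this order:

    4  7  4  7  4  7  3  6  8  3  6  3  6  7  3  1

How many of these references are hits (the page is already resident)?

4 → fault, frames {4}
7 → fault, frames {4,7}
4 → hit
7 → hit
4 → hit
7 → hit
3 → fault, frames {4,7,3}
6 → fault, evict 4, frames {7,3,6}
8 → fault, evict 7, frames {3,6,8}
3 → hit
6 → hit
3 → hit
6 → hit
7 → fault, evict 3, frames {6,8,7}
3 → fault, evict 6, frames {8,7,3}
1 → fault, evict 8, frames {7,3,1}
Hits: 8.

8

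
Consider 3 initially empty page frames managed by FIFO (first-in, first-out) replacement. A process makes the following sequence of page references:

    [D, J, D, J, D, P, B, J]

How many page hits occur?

4

D -> fault, frames {D}
J -> fault, frames {D,J}
D -> hit
J -> hit
D -> hit
P -> fault, frames {D,J,P}
B -> fault, evict D, frames {J,P,B}
J -> hit
Hits: 4.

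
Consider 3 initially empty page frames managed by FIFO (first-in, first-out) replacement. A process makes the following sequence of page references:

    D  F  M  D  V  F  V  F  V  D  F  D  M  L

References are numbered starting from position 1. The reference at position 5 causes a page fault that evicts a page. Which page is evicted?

pos 1: D → miss, frames {D}
pos 2: F → miss, frames {D,F}
pos 3: M → miss, frames {D,F,M}
pos 4: D → hit
pos 5: V → miss, evict D, frames {F,M,V}
At position 5, page D is evicted.

D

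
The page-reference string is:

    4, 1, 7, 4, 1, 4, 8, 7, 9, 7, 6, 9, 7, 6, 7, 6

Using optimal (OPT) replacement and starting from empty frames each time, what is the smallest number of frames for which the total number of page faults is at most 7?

3

f=1: 16 faults
f=2: 9 faults
f=3: 6 faults
f=4: 6 faults
f=5: 6 faults
f=6: 6 faults
Smallest f with faults ≤ 7 is 3.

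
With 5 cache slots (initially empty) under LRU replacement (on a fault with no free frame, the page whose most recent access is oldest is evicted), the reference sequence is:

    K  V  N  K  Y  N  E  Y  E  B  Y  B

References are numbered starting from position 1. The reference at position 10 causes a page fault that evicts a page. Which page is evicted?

V

pos 1: K → miss, frames [K]
pos 2: V → miss, frames [K, V]
pos 3: N → miss, frames [K, V, N]
pos 4: K → hit
pos 5: Y → miss, frames [V, N, K, Y]
pos 6: N → hit
pos 7: E → miss, frames [V, K, Y, N, E]
pos 8: Y → hit
pos 9: E → hit
pos 10: B → miss, evict V, frames [K, N, Y, E, B]
At position 10, page V is evicted.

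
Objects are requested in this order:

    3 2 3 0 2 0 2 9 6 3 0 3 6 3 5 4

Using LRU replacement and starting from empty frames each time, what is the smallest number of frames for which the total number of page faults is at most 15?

f=1: 16 faults
f=2: 11 faults
f=3: 9 faults
f=4: 9 faults
f=5: 7 faults
f=6: 7 faults
f=7: 7 faults
Smallest f with faults ≤ 15 is 2.

2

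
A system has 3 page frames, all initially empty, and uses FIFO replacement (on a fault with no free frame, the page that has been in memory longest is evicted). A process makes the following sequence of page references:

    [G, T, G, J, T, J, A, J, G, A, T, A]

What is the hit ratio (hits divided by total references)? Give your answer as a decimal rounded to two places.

G: miss, frames {G}
T: miss, frames {G,T}
G: hit
J: miss, frames {G,T,J}
T: hit
J: hit
A: miss, evict G, frames {T,J,A}
J: hit
G: miss, evict T, frames {J,A,G}
A: hit
T: miss, evict J, frames {A,G,T}
A: hit
Hits: 6 of 12 references → 6/12 = 0.5000.

0.50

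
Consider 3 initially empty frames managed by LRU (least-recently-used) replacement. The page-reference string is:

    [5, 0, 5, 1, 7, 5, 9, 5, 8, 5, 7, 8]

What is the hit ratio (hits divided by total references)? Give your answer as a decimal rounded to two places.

0.42

5 -> fault, frames [5]
0 -> fault, frames [5, 0]
5 -> hit
1 -> fault, frames [0, 5, 1]
7 -> fault, evict 0, frames [5, 1, 7]
5 -> hit
9 -> fault, evict 1, frames [7, 5, 9]
5 -> hit
8 -> fault, evict 7, frames [9, 5, 8]
5 -> hit
7 -> fault, evict 9, frames [8, 5, 7]
8 -> hit
Hits: 5 of 12 references → 5/12 = 0.4167.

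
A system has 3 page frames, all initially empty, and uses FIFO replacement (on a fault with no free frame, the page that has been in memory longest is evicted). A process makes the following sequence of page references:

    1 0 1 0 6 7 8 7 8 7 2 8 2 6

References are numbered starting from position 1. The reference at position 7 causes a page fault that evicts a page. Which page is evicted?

0

pos 1: 1: fault, frames {1}
pos 2: 0: fault, frames {1,0}
pos 3: 1: hit
pos 4: 0: hit
pos 5: 6: fault, frames {1,0,6}
pos 6: 7: fault, evict 1, frames {0,6,7}
pos 7: 8: fault, evict 0, frames {6,7,8}
At position 7, page 0 is evicted.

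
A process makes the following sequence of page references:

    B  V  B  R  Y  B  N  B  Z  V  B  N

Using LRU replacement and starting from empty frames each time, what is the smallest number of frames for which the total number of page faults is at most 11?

f=1: 12 faults
f=2: 10 faults
f=3: 8 faults
f=4: 7 faults
f=5: 7 faults
f=6: 6 faults
Smallest f with faults ≤ 11 is 2.

2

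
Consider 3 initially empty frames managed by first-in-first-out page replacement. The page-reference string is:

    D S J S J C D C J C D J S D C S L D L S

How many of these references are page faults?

7

D -> fault, frames {D}
S -> fault, frames {D,S}
J -> fault, frames {D,S,J}
S -> hit
J -> hit
C -> fault, evict D, frames {S,J,C}
D -> fault, evict S, frames {J,C,D}
C -> hit
J -> hit
C -> hit
D -> hit
J -> hit
S -> fault, evict J, frames {C,D,S}
D -> hit
C -> hit
S -> hit
L -> fault, evict C, frames {D,S,L}
D -> hit
L -> hit
S -> hit
Page faults: 7.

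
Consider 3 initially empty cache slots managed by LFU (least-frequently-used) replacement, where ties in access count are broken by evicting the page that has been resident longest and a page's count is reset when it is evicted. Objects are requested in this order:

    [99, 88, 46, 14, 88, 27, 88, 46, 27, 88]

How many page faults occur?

99 -> miss, frames [99]
88 -> miss, frames [99, 88]
46 -> miss, frames [99, 88, 46]
14 -> miss, evict 99, frames [88, 46, 14]
88 -> hit
27 -> miss, evict 46, frames [88, 14, 27]
88 -> hit
46 -> miss, evict 14, frames [88, 27, 46]
27 -> hit
88 -> hit
Page faults: 6.

6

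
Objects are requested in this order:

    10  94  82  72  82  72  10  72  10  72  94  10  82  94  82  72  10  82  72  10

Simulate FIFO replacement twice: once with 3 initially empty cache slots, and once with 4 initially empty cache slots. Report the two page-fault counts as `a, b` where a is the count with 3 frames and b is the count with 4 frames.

9, 4

3 frames: F F F F . . F . . . F . F . . F F . . . → 9 faults.
4 frames: F F F F . . . . . . . . . . . . . . . . → 4 faults.
4 < 9: adding a frame reduced faults, as is typical.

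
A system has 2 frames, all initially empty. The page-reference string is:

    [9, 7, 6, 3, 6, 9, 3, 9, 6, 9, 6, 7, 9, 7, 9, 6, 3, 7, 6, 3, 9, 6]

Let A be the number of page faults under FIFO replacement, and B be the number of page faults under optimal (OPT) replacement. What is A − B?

Under FIFO: F F F F . F . . F . . F F . . F F F F F F F → 15 faults.
Under OPT: F F F F . F . . F . . F . . . F F . F . F . → 11 faults.
A − B = 15 − 11 = 4.

4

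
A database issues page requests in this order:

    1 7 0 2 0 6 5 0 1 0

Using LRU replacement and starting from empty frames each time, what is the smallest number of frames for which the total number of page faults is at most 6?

6

f=1: 10 faults
f=2: 8 faults
f=3: 7 faults
f=4: 7 faults
f=5: 7 faults
f=6: 6 faults
Smallest f with faults ≤ 6 is 6.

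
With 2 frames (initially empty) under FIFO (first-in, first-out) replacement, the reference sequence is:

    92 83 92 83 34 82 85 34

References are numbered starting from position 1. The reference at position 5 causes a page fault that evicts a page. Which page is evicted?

92

pos 1: 92 → miss, frames [92]
pos 2: 83 → miss, frames [92, 83]
pos 3: 92 → hit
pos 4: 83 → hit
pos 5: 34 → miss, evict 92, frames [83, 34]
At position 5, page 92 is evicted.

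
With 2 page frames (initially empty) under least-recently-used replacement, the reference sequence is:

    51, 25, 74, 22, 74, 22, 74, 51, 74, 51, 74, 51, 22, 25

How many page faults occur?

7

51 → miss, frames [51]
25 → miss, frames [51, 25]
74 → miss, evict 51, frames [25, 74]
22 → miss, evict 25, frames [74, 22]
74 → hit
22 → hit
74 → hit
51 → miss, evict 22, frames [74, 51]
74 → hit
51 → hit
74 → hit
51 → hit
22 → miss, evict 74, frames [51, 22]
25 → miss, evict 51, frames [22, 25]
Page faults: 7.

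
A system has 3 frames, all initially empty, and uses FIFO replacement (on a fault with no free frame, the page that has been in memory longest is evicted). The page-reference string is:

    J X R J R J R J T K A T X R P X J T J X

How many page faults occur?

J: miss, frames (J)
X: miss, frames (J X)
R: miss, frames (J X R)
J: hit
R: hit
J: hit
R: hit
J: hit
T: miss, evict J, frames (X R T)
K: miss, evict X, frames (R T K)
A: miss, evict R, frames (T K A)
T: hit
X: miss, evict T, frames (K A X)
R: miss, evict K, frames (A X R)
P: miss, evict A, frames (X R P)
X: hit
J: miss, evict X, frames (R P J)
T: miss, evict R, frames (P J T)
J: hit
X: miss, evict P, frames (J T X)
Page faults: 12.

12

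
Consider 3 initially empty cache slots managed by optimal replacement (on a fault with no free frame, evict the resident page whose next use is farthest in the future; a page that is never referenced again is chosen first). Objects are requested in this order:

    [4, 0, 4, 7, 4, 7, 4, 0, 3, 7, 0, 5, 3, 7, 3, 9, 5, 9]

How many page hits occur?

12

4 -> miss, frames [4]
0 -> miss, frames [4, 0]
4 -> hit
7 -> miss, frames [4, 0, 7]
4 -> hit
7 -> hit
4 -> hit
0 -> hit
3 -> miss, evict 4, frames [0, 7, 3]
7 -> hit
0 -> hit
5 -> miss, evict 0, frames [7, 3, 5]
3 -> hit
7 -> hit
3 -> hit
9 -> miss, evict 3, frames [7, 5, 9]
5 -> hit
9 -> hit
Hits: 12.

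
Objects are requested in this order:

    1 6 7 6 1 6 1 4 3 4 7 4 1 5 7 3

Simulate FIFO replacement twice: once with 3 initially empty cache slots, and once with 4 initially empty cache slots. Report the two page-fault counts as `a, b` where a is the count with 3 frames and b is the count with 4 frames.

3 frames: F F F . . . . F F . . . F F F F → 9 faults.
4 frames: F F F . . . . F F . . . F F F . → 8 faults.
8 < 9: adding a frame reduced faults, as is typical.

9, 8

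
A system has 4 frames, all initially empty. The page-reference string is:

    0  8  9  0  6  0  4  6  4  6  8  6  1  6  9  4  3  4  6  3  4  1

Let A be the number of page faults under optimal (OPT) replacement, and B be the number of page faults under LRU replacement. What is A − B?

Under OPT: F F F . F . F . . . . . F . . . F . . . . . → 7 faults.
Under LRU: F F F . F . F . . . F . F . F F F . . . . F → 11 faults.
A − B = 7 − 11 = -4.

-4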